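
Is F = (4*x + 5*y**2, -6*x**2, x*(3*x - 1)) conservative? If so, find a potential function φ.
No, ∇×F = (0, 1 - 6*x, -12*x - 10*y) ≠ 0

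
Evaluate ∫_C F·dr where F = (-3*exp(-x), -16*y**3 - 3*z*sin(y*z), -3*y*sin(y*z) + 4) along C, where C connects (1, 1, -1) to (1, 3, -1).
-320 + 3*cos(3) - 3*cos(1)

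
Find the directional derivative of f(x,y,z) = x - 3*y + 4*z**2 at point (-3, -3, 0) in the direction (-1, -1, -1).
2*sqrt(3)/3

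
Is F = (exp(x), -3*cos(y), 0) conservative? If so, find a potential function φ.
Yes, F is conservative. φ = exp(x) - 3*sin(y)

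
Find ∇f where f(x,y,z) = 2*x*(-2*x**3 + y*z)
(-16*x**3 + 2*y*z, 2*x*z, 2*x*y)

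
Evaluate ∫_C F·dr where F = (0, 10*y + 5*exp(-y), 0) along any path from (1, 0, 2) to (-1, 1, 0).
10 - 5*exp(-1)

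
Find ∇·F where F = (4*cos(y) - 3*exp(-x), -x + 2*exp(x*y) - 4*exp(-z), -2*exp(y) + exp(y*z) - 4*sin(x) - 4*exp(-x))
2*x*exp(x*y) + y*exp(y*z) + 3*exp(-x)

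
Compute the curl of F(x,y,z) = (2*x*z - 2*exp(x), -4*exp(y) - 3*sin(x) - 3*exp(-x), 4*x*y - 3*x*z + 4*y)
(4*x + 4, 2*x - 4*y + 3*z, -3*cos(x) + 3*exp(-x))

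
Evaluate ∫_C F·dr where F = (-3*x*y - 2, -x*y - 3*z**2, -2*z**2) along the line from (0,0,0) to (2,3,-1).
-73/3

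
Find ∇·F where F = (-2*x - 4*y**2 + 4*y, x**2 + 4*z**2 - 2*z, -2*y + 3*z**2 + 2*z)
6*z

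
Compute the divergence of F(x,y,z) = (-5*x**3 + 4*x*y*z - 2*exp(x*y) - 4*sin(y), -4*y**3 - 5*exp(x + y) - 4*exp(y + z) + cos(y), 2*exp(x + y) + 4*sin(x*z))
-15*x**2 + 4*x*cos(x*z) - 12*y**2 + 4*y*z - 2*y*exp(x*y) - 5*exp(x + y) - 4*exp(y + z) - sin(y)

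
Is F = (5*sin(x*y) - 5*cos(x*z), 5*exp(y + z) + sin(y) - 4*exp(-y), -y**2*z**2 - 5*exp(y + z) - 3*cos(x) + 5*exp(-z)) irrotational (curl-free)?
No, ∇×F = (-2*y*z**2 - 10*exp(y + z), 5*x*sin(x*z) - 3*sin(x), -5*x*cos(x*y))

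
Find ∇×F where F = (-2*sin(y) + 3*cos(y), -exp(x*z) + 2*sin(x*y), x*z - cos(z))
(x*exp(x*z), -z, 2*y*cos(x*y) - z*exp(x*z) + 3*sin(y) + 2*cos(y))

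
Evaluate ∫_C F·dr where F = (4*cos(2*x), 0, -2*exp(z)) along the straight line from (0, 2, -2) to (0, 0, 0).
-2 + 2*exp(-2)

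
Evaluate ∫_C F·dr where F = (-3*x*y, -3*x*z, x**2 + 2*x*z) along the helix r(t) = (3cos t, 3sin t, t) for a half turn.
-27*pi**2/4 - 12 + 9*pi/2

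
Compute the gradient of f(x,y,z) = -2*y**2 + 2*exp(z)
(0, -4*y, 2*exp(z))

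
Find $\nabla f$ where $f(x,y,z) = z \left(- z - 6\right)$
(0, 0, -2*z - 6)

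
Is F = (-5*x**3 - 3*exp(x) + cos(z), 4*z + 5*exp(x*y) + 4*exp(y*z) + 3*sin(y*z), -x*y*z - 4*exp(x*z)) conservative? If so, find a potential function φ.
No, ∇×F = (-x*z - 4*y*exp(y*z) - 3*y*cos(y*z) - 4, y*z + 4*z*exp(x*z) - sin(z), 5*y*exp(x*y)) ≠ 0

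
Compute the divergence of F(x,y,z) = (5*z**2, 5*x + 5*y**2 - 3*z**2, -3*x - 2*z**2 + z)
10*y - 4*z + 1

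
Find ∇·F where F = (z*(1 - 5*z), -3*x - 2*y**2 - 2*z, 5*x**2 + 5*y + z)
1 - 4*y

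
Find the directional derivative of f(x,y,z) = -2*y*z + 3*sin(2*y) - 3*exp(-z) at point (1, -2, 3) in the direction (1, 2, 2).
4*cos(4) - 4/3 + 2*exp(-3)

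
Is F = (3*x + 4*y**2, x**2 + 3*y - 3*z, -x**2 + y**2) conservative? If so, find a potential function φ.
No, ∇×F = (2*y + 3, 2*x, 2*x - 8*y) ≠ 0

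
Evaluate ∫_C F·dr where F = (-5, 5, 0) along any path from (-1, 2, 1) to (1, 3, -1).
-5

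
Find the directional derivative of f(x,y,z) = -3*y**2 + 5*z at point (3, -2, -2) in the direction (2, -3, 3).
-21*sqrt(22)/22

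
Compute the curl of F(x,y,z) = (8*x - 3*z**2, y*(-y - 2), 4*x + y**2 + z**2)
(2*y, -6*z - 4, 0)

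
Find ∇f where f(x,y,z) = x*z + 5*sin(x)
(z + 5*cos(x), 0, x)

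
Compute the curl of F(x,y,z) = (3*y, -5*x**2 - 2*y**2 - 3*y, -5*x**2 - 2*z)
(0, 10*x, -10*x - 3)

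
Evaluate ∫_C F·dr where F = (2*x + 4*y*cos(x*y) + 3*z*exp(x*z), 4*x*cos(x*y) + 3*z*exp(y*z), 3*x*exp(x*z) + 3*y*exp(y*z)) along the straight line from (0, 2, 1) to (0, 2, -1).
-6*sinh(2)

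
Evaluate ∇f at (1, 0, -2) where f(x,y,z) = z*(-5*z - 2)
(0, 0, 18)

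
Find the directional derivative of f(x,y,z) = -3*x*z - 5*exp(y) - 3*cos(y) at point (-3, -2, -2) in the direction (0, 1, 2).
sqrt(5)*(-3*exp(2)*sin(2) - 5 + 18*exp(2))*exp(-2)/5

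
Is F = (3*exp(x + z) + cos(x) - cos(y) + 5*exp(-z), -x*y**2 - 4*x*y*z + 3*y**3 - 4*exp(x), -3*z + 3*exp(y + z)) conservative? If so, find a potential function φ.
No, ∇×F = (4*x*y + 3*exp(y + z), (3*exp(x + 2*z) - 5)*exp(-z), -y**2 - 4*y*z - 4*exp(x) - sin(y)) ≠ 0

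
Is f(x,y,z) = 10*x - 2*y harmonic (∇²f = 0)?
Yes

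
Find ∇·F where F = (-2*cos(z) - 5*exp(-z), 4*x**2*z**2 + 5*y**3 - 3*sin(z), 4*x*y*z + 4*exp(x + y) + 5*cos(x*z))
4*x*y - 5*x*sin(x*z) + 15*y**2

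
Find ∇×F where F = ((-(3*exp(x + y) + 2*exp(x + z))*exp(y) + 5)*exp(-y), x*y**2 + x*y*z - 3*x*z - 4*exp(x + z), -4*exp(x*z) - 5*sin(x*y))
(-x*y - 5*x*cos(x*y) + 3*x + 4*exp(x + z), 5*y*cos(x*y) + 4*z*exp(x*z) - 2*exp(x + z), y**2 + y*z - 3*z + 3*exp(x + y) - 4*exp(x + z) + 5*exp(-y))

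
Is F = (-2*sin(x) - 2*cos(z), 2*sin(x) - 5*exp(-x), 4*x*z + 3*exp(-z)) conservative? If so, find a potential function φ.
No, ∇×F = (0, -4*z + 2*sin(z), 2*cos(x) + 5*exp(-x)) ≠ 0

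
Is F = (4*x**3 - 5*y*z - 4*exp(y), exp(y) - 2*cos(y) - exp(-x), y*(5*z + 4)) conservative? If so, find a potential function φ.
No, ∇×F = (5*z + 4, -5*y, 5*z + 4*exp(y) + exp(-x)) ≠ 0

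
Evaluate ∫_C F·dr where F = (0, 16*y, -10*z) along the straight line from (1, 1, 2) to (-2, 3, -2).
64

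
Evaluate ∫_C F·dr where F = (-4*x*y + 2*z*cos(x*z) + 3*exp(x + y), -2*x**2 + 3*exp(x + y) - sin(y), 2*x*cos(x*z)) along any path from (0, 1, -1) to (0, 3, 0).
-3*E + cos(3) - cos(1) + 3*exp(3)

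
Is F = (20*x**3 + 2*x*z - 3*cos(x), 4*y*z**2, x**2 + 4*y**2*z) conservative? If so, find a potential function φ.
Yes, F is conservative. φ = 5*x**4 + x**2*z + 2*y**2*z**2 - 3*sin(x)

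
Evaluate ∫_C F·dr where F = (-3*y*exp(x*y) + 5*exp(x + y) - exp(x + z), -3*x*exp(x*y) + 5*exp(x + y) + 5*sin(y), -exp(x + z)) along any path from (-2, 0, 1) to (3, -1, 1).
-exp(4) - 5*cos(1) - 5*exp(-2) - 3*exp(-3) + exp(-1) + 8 + 5*exp(2)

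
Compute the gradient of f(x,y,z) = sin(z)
(0, 0, cos(z))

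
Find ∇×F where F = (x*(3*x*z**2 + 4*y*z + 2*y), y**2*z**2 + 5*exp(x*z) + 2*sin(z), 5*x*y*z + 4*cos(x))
(5*x*z - 5*x*exp(x*z) - 2*y**2*z - 2*cos(z), 6*x**2*z + 4*x*y - 5*y*z + 4*sin(x), -2*x*(2*z + 1) + 5*z*exp(x*z))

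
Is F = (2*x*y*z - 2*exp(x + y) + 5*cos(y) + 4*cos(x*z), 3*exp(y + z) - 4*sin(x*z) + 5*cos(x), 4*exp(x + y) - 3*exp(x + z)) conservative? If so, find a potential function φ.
No, ∇×F = (4*x*cos(x*z) + 4*exp(x + y) - 3*exp(y + z), 2*x*y - 4*x*sin(x*z) - 4*exp(x + y) + 3*exp(x + z), -2*x*z - 4*z*cos(x*z) + 2*exp(x + y) - 5*sin(x) + 5*sin(y)) ≠ 0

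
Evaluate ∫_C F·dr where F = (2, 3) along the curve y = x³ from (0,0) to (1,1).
5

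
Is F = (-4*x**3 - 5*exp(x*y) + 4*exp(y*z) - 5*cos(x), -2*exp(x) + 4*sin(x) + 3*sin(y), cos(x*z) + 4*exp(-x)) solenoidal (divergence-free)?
No, ∇·F = -12*x**2 - x*sin(x*z) - 5*y*exp(x*y) + 5*sin(x) + 3*cos(y)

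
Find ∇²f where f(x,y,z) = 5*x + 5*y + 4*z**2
8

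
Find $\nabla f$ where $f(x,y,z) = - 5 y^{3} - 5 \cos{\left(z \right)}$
(0, -15*y**2, 5*sin(z))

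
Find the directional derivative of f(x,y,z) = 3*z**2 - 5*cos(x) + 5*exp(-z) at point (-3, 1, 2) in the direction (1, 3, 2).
sqrt(14)*(-10 - 5*exp(2)*sin(3) + 24*exp(2))*exp(-2)/14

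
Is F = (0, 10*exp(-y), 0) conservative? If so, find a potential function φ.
Yes, F is conservative. φ = -10*exp(-y)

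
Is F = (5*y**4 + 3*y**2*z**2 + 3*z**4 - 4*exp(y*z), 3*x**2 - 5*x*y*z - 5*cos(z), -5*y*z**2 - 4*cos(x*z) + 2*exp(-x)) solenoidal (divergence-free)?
No, ∇·F = -5*x*z + 4*x*sin(x*z) - 10*y*z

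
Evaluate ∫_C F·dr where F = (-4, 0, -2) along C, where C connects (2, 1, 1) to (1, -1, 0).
6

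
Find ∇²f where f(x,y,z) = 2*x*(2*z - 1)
0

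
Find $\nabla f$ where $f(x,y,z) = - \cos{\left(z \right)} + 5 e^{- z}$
(0, 0, sin(z) - 5*exp(-z))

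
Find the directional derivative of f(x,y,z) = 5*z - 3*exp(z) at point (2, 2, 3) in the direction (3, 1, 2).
sqrt(14)*(5 - 3*exp(3))/7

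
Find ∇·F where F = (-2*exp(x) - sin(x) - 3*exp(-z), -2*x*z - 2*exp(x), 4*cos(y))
-2*exp(x) - cos(x)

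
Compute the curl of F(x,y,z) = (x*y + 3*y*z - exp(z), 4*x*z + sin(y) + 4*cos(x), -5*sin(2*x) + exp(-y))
(-4*x - exp(-y), 3*y - exp(z) + 10*cos(2*x), -x + z - 4*sin(x))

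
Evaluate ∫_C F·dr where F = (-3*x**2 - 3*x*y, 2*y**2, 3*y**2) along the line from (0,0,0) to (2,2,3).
4/3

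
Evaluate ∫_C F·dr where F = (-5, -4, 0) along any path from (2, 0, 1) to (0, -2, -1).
18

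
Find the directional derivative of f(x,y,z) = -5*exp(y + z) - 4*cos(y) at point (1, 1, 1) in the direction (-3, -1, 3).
-2*sqrt(19)*(2*sin(1) + 5*exp(2))/19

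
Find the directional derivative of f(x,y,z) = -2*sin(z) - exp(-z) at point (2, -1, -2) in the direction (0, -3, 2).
2*sqrt(13)*(-2*cos(2) + exp(2))/13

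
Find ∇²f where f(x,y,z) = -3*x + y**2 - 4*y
2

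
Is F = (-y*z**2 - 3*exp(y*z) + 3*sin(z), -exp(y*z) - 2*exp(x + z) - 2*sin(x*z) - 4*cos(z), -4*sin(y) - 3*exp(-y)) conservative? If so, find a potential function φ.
No, ∇×F = (2*x*cos(x*z) + y*exp(y*z) + 2*exp(x + z) - 4*sin(z) - 4*cos(y) + 3*exp(-y), -2*y*z - 3*y*exp(y*z) + 3*cos(z), z**2 + 3*z*exp(y*z) - 2*z*cos(x*z) - 2*exp(x + z)) ≠ 0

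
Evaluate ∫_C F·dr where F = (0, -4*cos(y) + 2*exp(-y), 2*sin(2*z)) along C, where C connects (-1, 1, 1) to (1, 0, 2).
-2 + cos(2) - cos(4) + 2*exp(-1) + 4*sin(1)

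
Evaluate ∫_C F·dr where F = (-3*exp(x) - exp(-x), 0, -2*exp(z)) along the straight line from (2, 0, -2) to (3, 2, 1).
((-3*exp(2) - 2 + 3*E)*exp(4) + 1 + E)*exp(-3)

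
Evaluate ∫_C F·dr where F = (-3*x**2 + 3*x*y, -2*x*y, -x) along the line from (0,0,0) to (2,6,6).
-38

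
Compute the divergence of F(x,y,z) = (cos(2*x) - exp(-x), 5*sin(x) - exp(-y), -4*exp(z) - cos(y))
-4*exp(z) - 2*sin(2*x) + exp(-y) + exp(-x)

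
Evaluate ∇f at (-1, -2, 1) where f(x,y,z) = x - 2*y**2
(1, 8, 0)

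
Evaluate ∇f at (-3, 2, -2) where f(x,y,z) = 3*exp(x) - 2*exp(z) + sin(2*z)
(3*exp(-3), 0, 2*cos(4) - 2*exp(-2))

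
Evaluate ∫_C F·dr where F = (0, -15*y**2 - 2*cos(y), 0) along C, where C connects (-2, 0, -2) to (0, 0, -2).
0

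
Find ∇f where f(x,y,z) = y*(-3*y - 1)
(0, -6*y - 1, 0)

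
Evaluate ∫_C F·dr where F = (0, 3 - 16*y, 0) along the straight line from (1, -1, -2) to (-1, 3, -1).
-52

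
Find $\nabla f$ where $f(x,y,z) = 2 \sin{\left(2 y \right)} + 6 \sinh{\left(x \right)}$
(6*cosh(x), 4*cos(2*y), 0)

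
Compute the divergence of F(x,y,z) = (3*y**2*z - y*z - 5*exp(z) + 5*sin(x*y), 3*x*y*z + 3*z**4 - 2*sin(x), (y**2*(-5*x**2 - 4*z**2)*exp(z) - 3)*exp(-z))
3*x*z - 8*y**2*z + 5*y*cos(x*y) + 3*exp(-z)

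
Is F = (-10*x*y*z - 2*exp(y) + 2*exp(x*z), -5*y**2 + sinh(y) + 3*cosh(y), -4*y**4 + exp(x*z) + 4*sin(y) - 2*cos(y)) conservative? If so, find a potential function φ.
No, ∇×F = (-16*y**3 + 2*sin(y) + 4*cos(y), -10*x*y + 2*x*exp(x*z) - z*exp(x*z), 10*x*z + 2*exp(y)) ≠ 0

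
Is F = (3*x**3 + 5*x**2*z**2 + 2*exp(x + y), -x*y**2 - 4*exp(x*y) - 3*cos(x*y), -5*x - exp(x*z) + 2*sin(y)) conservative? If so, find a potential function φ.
No, ∇×F = (2*cos(y), 10*x**2*z + z*exp(x*z) + 5, -y**2 - 4*y*exp(x*y) + 3*y*sin(x*y) - 2*exp(x + y)) ≠ 0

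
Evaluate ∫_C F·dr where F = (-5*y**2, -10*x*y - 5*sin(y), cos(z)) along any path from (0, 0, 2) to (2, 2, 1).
-45 + 5*cos(2) - sin(2) + sin(1)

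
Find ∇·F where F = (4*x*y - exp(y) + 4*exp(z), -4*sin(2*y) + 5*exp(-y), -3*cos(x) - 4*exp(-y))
4*y - 8*cos(2*y) - 5*exp(-y)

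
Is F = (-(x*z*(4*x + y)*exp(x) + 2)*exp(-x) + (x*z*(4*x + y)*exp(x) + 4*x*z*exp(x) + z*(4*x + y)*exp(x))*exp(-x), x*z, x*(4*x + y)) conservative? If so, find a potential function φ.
Yes, F is conservative. φ = (x*z*(4*x + y)*exp(x) + 2)*exp(-x)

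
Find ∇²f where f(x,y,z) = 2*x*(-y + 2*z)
0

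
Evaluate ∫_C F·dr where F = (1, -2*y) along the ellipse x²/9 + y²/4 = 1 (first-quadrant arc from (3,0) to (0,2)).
-7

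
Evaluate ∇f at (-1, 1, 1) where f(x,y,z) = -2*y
(0, -2, 0)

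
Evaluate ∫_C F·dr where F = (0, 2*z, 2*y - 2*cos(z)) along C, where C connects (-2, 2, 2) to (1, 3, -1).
-14 + 2*sin(1) + 2*sin(2)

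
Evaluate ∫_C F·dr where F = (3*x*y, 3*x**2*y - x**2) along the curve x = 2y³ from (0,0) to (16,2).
6784/7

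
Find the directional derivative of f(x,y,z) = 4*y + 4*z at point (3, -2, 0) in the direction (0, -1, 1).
0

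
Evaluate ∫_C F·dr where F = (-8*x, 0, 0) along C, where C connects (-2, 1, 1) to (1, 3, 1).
12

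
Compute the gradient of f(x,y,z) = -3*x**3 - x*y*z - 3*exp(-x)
(-9*x**2 - y*z + 3*exp(-x), -x*z, -x*y)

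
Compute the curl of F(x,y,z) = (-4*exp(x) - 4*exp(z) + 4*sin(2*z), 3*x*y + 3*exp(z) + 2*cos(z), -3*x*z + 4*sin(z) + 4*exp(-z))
(-3*exp(z) + 2*sin(z), 3*z - 4*exp(z) + 8*cos(2*z), 3*y)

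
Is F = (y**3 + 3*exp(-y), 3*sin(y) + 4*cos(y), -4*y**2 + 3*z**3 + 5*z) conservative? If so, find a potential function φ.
No, ∇×F = (-8*y, 0, -3*y**2 + 3*exp(-y)) ≠ 0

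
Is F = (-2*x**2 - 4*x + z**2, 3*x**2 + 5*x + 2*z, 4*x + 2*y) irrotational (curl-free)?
No, ∇×F = (0, 2*z - 4, 6*x + 5)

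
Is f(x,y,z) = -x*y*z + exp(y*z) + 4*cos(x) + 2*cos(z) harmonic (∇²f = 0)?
No, ∇²f = y**2*exp(y*z) + z**2*exp(y*z) - 4*cos(x) - 2*cos(z)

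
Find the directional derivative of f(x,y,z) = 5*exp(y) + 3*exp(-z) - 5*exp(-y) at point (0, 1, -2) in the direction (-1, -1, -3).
sqrt(11)*(-10*cosh(1) + 9*exp(2))/11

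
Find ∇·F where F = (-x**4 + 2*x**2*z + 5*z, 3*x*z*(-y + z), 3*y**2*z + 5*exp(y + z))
-4*x**3 + x*z + 3*y**2 + 5*exp(y + z)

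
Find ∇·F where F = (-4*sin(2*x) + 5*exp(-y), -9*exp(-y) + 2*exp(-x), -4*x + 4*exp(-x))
-8*cos(2*x) + 9*exp(-y)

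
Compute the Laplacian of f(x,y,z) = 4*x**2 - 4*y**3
8 - 24*y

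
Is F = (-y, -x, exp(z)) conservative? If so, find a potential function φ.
Yes, F is conservative. φ = -x*y + exp(z)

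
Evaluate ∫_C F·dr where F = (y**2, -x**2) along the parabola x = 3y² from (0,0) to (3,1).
-3/10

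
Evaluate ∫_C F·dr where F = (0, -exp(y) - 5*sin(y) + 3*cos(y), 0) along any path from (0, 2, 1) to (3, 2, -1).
0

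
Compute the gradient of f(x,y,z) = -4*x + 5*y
(-4, 5, 0)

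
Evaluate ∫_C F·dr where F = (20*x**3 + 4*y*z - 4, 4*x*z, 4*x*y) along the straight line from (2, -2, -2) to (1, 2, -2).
-119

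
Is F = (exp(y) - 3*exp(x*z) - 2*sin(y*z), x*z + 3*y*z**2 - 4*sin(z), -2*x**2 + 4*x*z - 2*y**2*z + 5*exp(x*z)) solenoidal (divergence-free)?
No, ∇·F = 5*x*exp(x*z) + 4*x - 2*y**2 + 3*z**2 - 3*z*exp(x*z)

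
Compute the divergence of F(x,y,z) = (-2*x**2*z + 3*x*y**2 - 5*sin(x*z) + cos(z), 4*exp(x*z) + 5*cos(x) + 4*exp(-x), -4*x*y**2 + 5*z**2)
-4*x*z + 3*y**2 - 5*z*cos(x*z) + 10*z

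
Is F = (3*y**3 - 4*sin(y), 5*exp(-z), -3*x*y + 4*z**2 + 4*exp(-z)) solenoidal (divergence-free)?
No, ∇·F = 8*z - 4*exp(-z)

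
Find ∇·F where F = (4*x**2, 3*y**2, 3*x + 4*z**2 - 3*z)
8*x + 6*y + 8*z - 3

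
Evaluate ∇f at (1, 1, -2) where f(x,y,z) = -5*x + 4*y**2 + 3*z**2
(-5, 8, -12)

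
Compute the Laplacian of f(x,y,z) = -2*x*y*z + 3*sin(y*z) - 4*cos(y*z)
(y**2 + z**2)*(-3*sin(y*z) + 4*cos(y*z))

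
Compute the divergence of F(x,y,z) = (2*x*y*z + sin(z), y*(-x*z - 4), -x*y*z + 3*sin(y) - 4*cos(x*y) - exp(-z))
-x*y - x*z + 2*y*z - 4 + exp(-z)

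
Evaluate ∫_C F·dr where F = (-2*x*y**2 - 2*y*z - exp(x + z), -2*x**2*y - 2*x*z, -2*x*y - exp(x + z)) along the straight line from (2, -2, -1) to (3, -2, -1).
-24 - exp(2) + E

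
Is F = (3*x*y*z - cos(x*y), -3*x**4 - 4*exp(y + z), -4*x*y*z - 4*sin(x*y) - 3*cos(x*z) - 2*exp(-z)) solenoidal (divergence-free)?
No, ∇·F = -4*x*y + 3*x*sin(x*z) + 3*y*z + y*sin(x*y) - 4*exp(y + z) + 2*exp(-z)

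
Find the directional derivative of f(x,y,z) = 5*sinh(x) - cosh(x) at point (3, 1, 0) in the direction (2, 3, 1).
-sqrt(14)*(-5*cosh(3) + sinh(3))/7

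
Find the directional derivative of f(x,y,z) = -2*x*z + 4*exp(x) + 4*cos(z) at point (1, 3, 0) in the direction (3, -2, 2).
4*sqrt(17)*(-1 + 3*E)/17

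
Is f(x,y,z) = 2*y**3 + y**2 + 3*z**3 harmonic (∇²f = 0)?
No, ∇²f = 12*y + 18*z + 2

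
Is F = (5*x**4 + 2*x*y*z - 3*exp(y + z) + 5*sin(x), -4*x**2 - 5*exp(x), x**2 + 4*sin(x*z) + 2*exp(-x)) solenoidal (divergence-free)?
No, ∇·F = 20*x**3 + 4*x*cos(x*z) + 2*y*z + 5*cos(x)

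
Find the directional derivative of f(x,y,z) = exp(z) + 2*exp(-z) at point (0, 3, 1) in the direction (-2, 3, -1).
sqrt(14)*(2 - exp(2))*exp(-1)/14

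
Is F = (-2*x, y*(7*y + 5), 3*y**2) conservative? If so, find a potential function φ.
No, ∇×F = (6*y, 0, 0) ≠ 0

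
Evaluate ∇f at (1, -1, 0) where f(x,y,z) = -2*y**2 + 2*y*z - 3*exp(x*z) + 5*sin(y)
(0, 5*cos(1) + 4, -5)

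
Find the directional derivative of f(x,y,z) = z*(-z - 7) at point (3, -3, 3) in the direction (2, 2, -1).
13/3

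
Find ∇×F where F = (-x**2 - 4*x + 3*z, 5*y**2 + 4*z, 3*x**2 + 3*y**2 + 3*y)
(6*y - 1, 3 - 6*x, 0)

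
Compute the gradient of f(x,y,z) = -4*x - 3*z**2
(-4, 0, -6*z)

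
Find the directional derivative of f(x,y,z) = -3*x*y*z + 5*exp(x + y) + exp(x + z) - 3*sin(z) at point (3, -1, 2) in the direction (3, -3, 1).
sqrt(19)*(-3*cos(2) + 81 + 4*exp(5))/19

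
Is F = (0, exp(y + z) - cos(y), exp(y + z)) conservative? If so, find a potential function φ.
Yes, F is conservative. φ = exp(y + z) - sin(y)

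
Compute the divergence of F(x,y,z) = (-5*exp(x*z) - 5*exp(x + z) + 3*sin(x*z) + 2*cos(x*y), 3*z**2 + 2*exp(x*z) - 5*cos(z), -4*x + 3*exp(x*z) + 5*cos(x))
3*x*exp(x*z) - 2*y*sin(x*y) - 5*z*exp(x*z) + 3*z*cos(x*z) - 5*exp(x + z)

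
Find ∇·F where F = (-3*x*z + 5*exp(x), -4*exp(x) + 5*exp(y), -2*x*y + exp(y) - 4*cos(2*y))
-3*z + 5*exp(x) + 5*exp(y)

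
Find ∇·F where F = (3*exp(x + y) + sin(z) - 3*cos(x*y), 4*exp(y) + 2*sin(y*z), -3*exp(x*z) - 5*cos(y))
-3*x*exp(x*z) + 3*y*sin(x*y) + 2*z*cos(y*z) + 4*exp(y) + 3*exp(x + y)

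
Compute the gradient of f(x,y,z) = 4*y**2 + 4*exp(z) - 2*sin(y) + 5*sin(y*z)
(0, 8*y + 5*z*cos(y*z) - 2*cos(y), 5*y*cos(y*z) + 4*exp(z))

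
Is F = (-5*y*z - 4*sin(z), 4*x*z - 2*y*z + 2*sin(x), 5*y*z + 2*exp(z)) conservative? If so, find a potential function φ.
No, ∇×F = (-4*x + 2*y + 5*z, -5*y - 4*cos(z), 9*z + 2*cos(x)) ≠ 0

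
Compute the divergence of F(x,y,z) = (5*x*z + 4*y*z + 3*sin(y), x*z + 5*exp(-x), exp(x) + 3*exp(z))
5*z + 3*exp(z)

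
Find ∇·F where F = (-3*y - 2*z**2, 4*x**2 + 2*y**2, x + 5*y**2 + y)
4*y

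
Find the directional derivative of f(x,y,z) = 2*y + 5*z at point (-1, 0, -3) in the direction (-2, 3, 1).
11*sqrt(14)/14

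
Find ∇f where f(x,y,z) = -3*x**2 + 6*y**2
(-6*x, 12*y, 0)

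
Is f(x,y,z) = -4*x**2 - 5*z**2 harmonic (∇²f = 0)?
No, ∇²f = -18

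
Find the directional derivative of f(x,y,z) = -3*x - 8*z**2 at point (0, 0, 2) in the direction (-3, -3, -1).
41*sqrt(19)/19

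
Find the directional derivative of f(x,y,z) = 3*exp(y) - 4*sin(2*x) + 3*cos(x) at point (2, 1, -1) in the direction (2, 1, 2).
-2*sin(2) + E - 16*cos(4)/3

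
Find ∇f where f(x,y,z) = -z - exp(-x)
(exp(-x), 0, -1)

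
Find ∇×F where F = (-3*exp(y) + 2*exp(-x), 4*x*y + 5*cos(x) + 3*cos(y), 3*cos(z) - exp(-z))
(0, 0, 4*y + 3*exp(y) - 5*sin(x))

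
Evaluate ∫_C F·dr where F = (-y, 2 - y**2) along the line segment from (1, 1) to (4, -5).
36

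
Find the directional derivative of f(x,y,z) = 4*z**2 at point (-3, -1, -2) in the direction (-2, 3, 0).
0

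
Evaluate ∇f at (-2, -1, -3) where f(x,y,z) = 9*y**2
(0, -18, 0)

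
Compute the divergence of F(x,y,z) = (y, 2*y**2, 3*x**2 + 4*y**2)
4*y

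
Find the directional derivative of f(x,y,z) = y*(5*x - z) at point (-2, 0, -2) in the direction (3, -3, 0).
4*sqrt(2)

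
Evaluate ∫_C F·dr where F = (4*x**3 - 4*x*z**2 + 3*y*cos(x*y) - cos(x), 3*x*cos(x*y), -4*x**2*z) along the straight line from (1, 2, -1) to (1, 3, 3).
-16 - 3*sin(2) + 3*sin(3)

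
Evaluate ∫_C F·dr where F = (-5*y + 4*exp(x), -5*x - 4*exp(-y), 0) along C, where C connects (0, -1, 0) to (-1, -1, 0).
-9 + 4*exp(-1)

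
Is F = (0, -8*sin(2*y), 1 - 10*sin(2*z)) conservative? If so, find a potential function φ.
Yes, F is conservative. φ = z + 4*cos(2*y) + 5*cos(2*z)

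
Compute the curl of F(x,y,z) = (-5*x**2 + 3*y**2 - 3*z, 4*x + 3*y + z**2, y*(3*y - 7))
(6*y - 2*z - 7, -3, 4 - 6*y)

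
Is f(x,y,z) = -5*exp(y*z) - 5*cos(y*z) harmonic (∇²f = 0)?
No, ∇²f = 5*(y**2 + z**2)*(-exp(y*z) + cos(y*z))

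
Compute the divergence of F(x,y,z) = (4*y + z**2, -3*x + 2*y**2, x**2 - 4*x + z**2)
4*y + 2*z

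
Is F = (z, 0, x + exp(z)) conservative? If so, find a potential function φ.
Yes, F is conservative. φ = x*z + exp(z)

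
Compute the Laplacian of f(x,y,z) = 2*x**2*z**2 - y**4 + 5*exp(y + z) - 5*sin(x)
4*x**2 - 12*y**2 + 4*z**2 + 10*exp(y + z) + 5*sin(x)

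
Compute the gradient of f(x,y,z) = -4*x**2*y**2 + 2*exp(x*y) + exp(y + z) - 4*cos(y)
(2*y*(-4*x*y + exp(x*y)), -8*x**2*y + 2*x*exp(x*y) + exp(y + z) + 4*sin(y), exp(y + z))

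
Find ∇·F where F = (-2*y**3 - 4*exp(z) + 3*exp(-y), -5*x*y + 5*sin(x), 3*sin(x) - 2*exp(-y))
-5*x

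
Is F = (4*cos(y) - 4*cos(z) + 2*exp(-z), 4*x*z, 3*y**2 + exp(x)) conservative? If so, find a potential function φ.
No, ∇×F = (-4*x + 6*y, -exp(x) + 4*sin(z) - 2*exp(-z), 4*z + 4*sin(y)) ≠ 0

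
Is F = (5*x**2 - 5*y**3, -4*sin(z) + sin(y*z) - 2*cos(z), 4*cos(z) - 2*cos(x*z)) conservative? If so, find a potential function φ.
No, ∇×F = (-y*cos(y*z) - 2*sin(z) + 4*cos(z), -2*z*sin(x*z), 15*y**2) ≠ 0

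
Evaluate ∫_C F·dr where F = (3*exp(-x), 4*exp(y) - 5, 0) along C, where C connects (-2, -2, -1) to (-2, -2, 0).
0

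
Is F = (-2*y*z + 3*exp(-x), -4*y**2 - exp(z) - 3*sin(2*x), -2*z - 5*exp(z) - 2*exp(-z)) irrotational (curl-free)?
No, ∇×F = (exp(z), -2*y, 2*z - 6*cos(2*x))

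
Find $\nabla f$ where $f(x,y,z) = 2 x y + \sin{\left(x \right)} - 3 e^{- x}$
(2*y + cos(x) + 3*exp(-x), 2*x, 0)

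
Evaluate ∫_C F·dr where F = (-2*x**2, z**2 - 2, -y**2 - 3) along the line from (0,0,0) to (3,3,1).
-29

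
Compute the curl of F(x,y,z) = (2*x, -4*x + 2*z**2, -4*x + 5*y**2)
(10*y - 4*z, 4, -4)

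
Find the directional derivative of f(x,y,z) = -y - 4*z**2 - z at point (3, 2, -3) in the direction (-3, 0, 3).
23*sqrt(2)/2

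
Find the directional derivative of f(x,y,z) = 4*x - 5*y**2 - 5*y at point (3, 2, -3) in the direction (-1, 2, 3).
-27*sqrt(14)/7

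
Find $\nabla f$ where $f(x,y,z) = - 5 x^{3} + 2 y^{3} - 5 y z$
(-15*x**2, 6*y**2 - 5*z, -5*y)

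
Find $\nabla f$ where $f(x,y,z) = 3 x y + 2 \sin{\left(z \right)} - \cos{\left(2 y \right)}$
(3*y, 3*x + 2*sin(2*y), 2*cos(z))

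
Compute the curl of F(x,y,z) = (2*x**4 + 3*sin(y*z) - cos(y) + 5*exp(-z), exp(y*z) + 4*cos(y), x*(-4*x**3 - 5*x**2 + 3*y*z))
(3*x*z - y*exp(y*z), 16*x**3 + 15*x**2 - 3*y*z + 3*y*cos(y*z) - 5*exp(-z), -3*z*cos(y*z) - sin(y))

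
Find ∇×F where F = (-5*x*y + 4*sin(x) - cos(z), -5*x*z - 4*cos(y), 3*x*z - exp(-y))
(5*x + exp(-y), -3*z + sin(z), 5*x - 5*z)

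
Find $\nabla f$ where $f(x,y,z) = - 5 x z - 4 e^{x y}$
(-4*y*exp(x*y) - 5*z, -4*x*exp(x*y), -5*x)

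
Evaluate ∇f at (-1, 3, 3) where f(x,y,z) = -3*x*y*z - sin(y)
(-27, 9 - cos(3), 9)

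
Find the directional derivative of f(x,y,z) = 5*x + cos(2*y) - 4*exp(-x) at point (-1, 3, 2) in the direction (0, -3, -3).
sqrt(2)*sin(6)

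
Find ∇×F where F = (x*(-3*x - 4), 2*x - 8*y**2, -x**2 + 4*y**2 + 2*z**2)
(8*y, 2*x, 2)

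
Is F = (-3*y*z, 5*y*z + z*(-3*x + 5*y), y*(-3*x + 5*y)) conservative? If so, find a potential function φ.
Yes, F is conservative. φ = y*z*(-3*x + 5*y)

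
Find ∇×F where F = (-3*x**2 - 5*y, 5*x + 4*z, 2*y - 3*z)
(-2, 0, 10)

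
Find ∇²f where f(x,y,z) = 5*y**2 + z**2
12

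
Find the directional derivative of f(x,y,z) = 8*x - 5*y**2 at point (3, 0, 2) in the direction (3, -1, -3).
24*sqrt(19)/19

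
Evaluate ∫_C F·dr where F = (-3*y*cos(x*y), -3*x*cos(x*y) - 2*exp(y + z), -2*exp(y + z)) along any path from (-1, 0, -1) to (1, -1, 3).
-2*exp(2) + 2*exp(-1) + 3*sin(1)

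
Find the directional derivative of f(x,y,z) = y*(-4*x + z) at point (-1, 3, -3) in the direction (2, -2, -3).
-35*sqrt(17)/17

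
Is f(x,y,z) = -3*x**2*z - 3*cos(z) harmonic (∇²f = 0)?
No, ∇²f = -6*z + 3*cos(z)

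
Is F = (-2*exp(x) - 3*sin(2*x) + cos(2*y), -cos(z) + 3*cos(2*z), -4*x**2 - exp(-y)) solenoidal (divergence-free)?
No, ∇·F = -2*exp(x) - 6*cos(2*x)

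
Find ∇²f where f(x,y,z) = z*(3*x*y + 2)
0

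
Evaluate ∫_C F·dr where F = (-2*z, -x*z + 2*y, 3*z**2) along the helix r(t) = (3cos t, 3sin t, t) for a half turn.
pi*(-9*pi + 24 + 4*pi**2)/4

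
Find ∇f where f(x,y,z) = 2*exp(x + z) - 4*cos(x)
(2*exp(x + z) + 4*sin(x), 0, 2*exp(x + z))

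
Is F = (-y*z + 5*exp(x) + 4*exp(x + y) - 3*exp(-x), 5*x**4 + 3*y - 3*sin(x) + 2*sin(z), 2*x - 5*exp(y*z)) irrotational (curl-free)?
No, ∇×F = (-5*z*exp(y*z) - 2*cos(z), -y - 2, 20*x**3 + z - 4*exp(x + y) - 3*cos(x))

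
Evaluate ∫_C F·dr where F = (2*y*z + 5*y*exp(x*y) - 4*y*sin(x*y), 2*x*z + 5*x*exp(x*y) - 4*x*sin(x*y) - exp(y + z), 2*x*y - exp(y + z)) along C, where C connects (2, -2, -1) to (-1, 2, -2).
4*cos(2) - 1 - 5*exp(-4) + exp(-3) + 5*exp(-2) - 4*cos(4)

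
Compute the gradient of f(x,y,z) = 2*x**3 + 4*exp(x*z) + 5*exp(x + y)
(6*x**2 + 4*z*exp(x*z) + 5*exp(x + y), 5*exp(x + y), 4*x*exp(x*z))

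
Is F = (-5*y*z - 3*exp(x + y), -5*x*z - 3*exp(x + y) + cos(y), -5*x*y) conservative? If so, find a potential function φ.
Yes, F is conservative. φ = -5*x*y*z - 3*exp(x + y) + sin(y)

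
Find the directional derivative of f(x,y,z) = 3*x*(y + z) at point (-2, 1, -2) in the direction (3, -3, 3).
-sqrt(3)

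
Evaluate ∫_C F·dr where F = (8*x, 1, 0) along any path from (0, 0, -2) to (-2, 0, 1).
16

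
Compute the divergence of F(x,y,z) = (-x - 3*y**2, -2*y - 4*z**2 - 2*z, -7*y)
-3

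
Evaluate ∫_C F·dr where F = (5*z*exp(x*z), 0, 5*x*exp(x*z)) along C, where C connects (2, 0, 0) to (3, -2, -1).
-5 + 5*exp(-3)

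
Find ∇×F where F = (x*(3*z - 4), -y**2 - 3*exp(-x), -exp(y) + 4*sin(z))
(-exp(y), 3*x, 3*exp(-x))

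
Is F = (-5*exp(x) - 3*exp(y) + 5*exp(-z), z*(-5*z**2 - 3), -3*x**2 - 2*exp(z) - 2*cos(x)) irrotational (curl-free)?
No, ∇×F = (15*z**2 + 3, 6*x - 2*sin(x) - 5*exp(-z), 3*exp(y))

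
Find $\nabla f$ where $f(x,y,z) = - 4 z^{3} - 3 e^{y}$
(0, -3*exp(y), -12*z**2)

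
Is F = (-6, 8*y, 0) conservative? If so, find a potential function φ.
Yes, F is conservative. φ = -6*x + 4*y**2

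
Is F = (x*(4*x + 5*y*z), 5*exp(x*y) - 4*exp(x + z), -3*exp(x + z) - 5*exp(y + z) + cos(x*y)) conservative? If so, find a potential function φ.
No, ∇×F = (-x*sin(x*y) + 4*exp(x + z) - 5*exp(y + z), 5*x*y + y*sin(x*y) + 3*exp(x + z), -5*x*z + 5*y*exp(x*y) - 4*exp(x + z)) ≠ 0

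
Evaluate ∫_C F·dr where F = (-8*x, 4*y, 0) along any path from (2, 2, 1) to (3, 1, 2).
-26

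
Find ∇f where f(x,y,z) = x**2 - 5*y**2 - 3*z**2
(2*x, -10*y, -6*z)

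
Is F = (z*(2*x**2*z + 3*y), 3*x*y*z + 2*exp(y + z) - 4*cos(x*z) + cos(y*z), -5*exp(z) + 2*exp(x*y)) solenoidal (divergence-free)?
No, ∇·F = 4*x*z**2 + 3*x*z - z*sin(y*z) - 5*exp(z) + 2*exp(y + z)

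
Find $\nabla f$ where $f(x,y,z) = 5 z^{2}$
(0, 0, 10*z)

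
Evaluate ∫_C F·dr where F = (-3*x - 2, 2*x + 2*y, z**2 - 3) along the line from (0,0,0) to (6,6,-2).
28/3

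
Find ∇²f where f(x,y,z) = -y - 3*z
0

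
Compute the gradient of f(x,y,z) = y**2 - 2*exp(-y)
(0, 2*y + 2*exp(-y), 0)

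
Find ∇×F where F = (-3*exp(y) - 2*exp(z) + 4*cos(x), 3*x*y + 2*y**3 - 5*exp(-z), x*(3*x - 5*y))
(-5*x - 5*exp(-z), -6*x + 5*y - 2*exp(z), 3*y + 3*exp(y))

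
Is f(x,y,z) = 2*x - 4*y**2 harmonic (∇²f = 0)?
No, ∇²f = -8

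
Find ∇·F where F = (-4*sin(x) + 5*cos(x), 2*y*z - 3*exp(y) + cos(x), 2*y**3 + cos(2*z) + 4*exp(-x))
2*z - 3*exp(y) - 5*sin(x) - 2*sin(2*z) - 4*cos(x)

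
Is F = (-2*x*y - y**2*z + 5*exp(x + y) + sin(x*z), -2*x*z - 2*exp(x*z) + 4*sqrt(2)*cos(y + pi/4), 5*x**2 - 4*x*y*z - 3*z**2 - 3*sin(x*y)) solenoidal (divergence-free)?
No, ∇·F = -4*x*y - 2*y + z*cos(x*z) - 6*z + 5*exp(x + y) - 4*sqrt(2)*sin(y + pi/4)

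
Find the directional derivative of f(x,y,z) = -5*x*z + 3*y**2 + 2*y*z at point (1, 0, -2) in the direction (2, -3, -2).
42*sqrt(17)/17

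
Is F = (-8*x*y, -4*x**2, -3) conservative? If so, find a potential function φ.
Yes, F is conservative. φ = -4*x**2*y - 3*z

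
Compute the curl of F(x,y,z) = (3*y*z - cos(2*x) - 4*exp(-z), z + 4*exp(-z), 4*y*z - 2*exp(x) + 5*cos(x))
(4*z - 1 + 4*exp(-z), 3*y + 2*exp(x) + 5*sin(x) + 4*exp(-z), -3*z)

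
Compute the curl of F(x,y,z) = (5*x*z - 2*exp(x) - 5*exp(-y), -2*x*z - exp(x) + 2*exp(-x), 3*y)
(2*x + 3, 5*x, -2*z - exp(x) - 5*exp(-y) - 2*exp(-x))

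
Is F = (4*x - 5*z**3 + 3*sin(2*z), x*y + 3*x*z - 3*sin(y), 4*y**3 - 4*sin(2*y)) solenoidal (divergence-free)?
No, ∇·F = x - 3*cos(y) + 4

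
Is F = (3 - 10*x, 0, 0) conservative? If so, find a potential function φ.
Yes, F is conservative. φ = x*(3 - 5*x)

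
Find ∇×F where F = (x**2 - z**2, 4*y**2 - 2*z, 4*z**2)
(2, -2*z, 0)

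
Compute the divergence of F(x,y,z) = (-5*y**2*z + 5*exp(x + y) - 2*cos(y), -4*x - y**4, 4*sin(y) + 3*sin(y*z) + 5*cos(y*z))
-4*y**3 - 5*y*sin(y*z) + 3*y*cos(y*z) + 5*exp(x + y)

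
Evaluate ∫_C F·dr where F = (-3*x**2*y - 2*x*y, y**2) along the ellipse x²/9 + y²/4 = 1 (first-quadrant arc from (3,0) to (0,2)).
44/3 + 81*pi/8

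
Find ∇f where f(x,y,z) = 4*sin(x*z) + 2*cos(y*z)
(4*z*cos(x*z), -2*z*sin(y*z), 4*x*cos(x*z) - 2*y*sin(y*z))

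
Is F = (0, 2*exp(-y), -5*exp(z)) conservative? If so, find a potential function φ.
Yes, F is conservative. φ = -5*exp(z) - 2*exp(-y)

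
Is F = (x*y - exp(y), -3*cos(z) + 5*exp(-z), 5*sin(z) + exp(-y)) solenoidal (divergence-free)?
No, ∇·F = y + 5*cos(z)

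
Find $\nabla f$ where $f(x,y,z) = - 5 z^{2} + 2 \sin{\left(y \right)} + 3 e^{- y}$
(0, 2*cos(y) - 3*exp(-y), -10*z)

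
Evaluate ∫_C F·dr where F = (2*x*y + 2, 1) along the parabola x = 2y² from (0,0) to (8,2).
602/5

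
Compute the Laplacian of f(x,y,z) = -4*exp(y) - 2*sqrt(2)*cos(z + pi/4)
-4*exp(y) + 2*sqrt(2)*cos(z + pi/4)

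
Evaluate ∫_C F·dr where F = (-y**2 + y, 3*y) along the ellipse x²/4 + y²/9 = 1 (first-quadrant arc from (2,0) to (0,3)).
51/2 - 3*pi/2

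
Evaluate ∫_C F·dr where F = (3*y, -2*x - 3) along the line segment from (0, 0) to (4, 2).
-2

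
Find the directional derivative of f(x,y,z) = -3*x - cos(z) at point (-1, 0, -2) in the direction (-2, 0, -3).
3*sqrt(13)*(sin(2) + 2)/13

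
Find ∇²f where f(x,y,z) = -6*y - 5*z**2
-10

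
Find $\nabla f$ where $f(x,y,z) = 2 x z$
(2*z, 0, 2*x)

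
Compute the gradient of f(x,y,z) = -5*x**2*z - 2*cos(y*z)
(-10*x*z, 2*z*sin(y*z), -5*x**2 + 2*y*sin(y*z))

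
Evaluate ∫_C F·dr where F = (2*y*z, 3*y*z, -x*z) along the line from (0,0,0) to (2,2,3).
14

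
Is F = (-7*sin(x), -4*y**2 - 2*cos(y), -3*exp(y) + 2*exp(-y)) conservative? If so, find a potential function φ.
No, ∇×F = (-sinh(y) - 5*cosh(y), 0, 0) ≠ 0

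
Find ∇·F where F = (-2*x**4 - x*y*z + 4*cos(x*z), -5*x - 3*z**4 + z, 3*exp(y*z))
-8*x**3 - y*z + 3*y*exp(y*z) - 4*z*sin(x*z)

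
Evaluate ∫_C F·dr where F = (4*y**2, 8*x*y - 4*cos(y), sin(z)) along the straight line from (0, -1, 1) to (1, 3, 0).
-4*sin(1) - 4*sin(3) + cos(1) + 35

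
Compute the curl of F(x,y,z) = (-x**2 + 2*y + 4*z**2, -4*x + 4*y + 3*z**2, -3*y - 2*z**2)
(-6*z - 3, 8*z, -6)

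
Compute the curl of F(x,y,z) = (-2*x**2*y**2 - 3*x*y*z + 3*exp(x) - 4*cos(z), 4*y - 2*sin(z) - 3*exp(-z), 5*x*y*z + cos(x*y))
(5*x*z - x*sin(x*y) + 2*cos(z) - 3*exp(-z), -3*x*y - 5*y*z + y*sin(x*y) + 4*sin(z), x*(4*x*y + 3*z))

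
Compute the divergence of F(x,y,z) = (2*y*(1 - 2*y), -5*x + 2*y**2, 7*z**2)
4*y + 14*z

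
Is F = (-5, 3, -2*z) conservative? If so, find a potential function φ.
Yes, F is conservative. φ = -5*x + 3*y - z**2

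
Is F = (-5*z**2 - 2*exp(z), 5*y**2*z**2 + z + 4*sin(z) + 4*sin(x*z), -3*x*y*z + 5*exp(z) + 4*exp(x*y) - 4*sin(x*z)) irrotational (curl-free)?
No, ∇×F = (-3*x*z + 4*x*exp(x*y) - 4*x*cos(x*z) - 10*y**2*z - 4*cos(z) - 1, 3*y*z - 4*y*exp(x*y) + 4*z*cos(x*z) - 10*z - 2*exp(z), 4*z*cos(x*z))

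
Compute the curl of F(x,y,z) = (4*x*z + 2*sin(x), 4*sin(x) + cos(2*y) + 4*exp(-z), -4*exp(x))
(4*exp(-z), 4*x + 4*exp(x), 4*cos(x))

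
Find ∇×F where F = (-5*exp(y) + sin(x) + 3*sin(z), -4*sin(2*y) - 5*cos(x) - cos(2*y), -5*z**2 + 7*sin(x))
(0, -7*cos(x) + 3*cos(z), 5*exp(y) + 5*sin(x))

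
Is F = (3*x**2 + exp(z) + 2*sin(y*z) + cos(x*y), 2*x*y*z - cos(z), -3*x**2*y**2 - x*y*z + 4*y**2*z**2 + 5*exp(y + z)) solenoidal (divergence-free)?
No, ∇·F = -x*y + 2*x*z + 6*x + 8*y**2*z - y*sin(x*y) + 5*exp(y + z)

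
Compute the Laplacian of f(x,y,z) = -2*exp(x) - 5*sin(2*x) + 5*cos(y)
-2*exp(x) + 20*sin(2*x) - 5*cos(y)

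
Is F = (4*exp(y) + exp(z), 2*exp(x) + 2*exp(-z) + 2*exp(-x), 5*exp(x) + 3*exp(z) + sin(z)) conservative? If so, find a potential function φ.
No, ∇×F = (2*exp(-z), -5*exp(x) + exp(z), 2*exp(x) - 4*exp(y) - 2*exp(-x)) ≠ 0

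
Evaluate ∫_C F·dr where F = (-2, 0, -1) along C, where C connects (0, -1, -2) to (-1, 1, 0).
0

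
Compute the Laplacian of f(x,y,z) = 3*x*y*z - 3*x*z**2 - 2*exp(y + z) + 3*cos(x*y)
-3*x**2*cos(x*y) - 6*x - 3*y**2*cos(x*y) - 4*exp(y + z)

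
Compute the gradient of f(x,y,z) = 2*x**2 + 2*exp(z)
(4*x, 0, 2*exp(z))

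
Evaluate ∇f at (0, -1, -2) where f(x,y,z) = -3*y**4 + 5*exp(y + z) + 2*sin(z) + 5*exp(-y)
(0, -5*E + 5*exp(-3) + 12, 2*cos(2) + 5*exp(-3))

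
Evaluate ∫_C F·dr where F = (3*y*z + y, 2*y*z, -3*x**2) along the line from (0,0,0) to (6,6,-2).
-30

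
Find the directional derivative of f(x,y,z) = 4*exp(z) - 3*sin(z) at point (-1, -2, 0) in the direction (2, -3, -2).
-2*sqrt(17)/17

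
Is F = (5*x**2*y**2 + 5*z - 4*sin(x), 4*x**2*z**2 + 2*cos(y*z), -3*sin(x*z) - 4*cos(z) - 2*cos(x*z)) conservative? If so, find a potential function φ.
No, ∇×F = (-8*x**2*z + 2*y*sin(y*z), -2*z*sin(x*z) + 3*z*cos(x*z) + 5, 2*x*(-5*x*y + 4*z**2)) ≠ 0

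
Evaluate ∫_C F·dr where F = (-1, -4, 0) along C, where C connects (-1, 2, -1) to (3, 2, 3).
-4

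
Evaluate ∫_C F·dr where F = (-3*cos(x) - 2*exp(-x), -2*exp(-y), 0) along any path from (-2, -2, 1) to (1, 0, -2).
-4*exp(2) - 3*sin(2) - 3*sin(1) + 2*exp(-1) + 2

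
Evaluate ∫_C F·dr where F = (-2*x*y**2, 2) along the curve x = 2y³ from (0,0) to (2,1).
-1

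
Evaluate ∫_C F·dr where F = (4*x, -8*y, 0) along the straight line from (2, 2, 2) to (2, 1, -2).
12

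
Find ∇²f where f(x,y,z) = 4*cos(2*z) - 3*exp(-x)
-16*cos(2*z) - 3*exp(-x)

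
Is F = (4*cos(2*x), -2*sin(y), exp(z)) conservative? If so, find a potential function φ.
Yes, F is conservative. φ = exp(z) + 2*sin(2*x) + 2*cos(y)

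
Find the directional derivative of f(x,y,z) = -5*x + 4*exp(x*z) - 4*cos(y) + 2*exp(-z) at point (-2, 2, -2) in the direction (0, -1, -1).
sqrt(2)*(-2*sin(2) + exp(2) + 4*exp(4))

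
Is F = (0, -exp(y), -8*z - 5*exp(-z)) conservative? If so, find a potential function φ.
Yes, F is conservative. φ = -4*z**2 - exp(y) + 5*exp(-z)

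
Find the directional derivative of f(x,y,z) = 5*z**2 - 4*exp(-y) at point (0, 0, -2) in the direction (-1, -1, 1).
-8*sqrt(3)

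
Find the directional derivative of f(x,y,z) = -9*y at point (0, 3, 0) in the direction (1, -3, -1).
27*sqrt(11)/11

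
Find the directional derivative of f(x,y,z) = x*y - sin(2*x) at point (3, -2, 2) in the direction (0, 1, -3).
3*sqrt(10)/10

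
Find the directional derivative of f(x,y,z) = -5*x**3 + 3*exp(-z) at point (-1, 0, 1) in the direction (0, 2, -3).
9*sqrt(13)*exp(-1)/13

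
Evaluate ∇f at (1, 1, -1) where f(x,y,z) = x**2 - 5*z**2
(2, 0, 10)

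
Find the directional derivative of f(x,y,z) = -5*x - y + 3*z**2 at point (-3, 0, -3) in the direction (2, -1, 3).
-9*sqrt(14)/2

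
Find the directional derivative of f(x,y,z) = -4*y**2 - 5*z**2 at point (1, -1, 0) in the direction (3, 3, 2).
12*sqrt(22)/11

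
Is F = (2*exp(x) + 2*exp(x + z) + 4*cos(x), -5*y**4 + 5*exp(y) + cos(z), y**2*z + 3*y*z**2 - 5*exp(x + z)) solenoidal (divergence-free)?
No, ∇·F = -20*y**3 + y**2 + 6*y*z + 2*exp(x) + 5*exp(y) - 3*exp(x + z) - 4*sin(x)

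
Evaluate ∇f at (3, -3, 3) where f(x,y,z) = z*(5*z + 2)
(0, 0, 32)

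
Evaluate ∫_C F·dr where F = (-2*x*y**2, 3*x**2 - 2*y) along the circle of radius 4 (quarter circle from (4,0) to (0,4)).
240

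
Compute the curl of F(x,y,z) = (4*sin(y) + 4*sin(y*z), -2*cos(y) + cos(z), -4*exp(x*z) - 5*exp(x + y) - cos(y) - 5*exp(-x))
(-5*exp(x + y) + sin(y) + sin(z), 4*y*cos(y*z) + 4*z*exp(x*z) + 5*exp(x + y) - 5*exp(-x), -4*z*cos(y*z) - 4*cos(y))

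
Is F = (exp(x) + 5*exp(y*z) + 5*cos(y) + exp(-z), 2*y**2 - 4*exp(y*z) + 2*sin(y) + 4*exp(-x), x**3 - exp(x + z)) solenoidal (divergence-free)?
No, ∇·F = 4*y - 4*z*exp(y*z) + exp(x) - exp(x + z) + 2*cos(y)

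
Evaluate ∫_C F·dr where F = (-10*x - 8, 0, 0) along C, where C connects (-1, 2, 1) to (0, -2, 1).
-3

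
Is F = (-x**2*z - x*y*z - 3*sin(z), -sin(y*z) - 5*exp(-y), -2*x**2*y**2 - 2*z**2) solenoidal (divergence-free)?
No, ∇·F = (-z*(2*x + y + cos(y*z) + 4)*exp(y) + 5)*exp(-y)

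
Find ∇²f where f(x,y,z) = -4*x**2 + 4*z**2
0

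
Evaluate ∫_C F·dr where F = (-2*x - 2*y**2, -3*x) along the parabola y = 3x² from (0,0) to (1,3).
-53/5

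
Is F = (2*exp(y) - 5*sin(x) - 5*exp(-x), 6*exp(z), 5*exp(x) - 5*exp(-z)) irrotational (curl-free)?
No, ∇×F = (-6*exp(z), -5*exp(x), -2*exp(y))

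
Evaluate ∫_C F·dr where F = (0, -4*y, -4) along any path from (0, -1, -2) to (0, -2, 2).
-22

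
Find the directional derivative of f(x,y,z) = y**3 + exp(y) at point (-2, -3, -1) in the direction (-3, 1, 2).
sqrt(14)*(1 + 27*exp(3))*exp(-3)/14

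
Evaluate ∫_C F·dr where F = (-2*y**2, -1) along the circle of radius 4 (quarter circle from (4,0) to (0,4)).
244/3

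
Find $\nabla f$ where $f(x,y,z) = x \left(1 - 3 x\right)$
(1 - 6*x, 0, 0)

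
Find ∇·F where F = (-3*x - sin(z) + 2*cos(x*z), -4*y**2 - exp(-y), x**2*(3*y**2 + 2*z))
2*x**2 - 8*y - 2*z*sin(x*z) - 3 + exp(-y)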